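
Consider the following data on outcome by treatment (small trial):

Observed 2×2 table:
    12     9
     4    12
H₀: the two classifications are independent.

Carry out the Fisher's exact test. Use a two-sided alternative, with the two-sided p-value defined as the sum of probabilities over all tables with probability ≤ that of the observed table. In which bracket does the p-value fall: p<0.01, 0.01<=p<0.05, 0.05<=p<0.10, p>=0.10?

Margins: r₁=21, r₂=16, c₁=16, c₂=21, n=37
p_obs = C(21,12)·C(16,4)/C(37,16); sum pmf over tables with pmf ≤ p_obs
p-value (two-sided) = 0.09311
→ bracket: 0.05<=p<0.10

p-value bracket: 0.05<=p<0.10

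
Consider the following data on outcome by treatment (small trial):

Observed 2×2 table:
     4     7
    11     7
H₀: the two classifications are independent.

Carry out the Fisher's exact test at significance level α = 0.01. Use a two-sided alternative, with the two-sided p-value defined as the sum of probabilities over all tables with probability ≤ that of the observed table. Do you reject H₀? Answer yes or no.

Margins: r₁=11, r₂=18, c₁=15, c₂=14, n=29
p_obs = C(11,4)·C(18,11)/C(29,15); sum pmf over tables with pmf ≤ p_obs
p-value (two-sided) = 0.26354
At α=0.01: p ≥ α → fail to reject H₀

reject H₀: no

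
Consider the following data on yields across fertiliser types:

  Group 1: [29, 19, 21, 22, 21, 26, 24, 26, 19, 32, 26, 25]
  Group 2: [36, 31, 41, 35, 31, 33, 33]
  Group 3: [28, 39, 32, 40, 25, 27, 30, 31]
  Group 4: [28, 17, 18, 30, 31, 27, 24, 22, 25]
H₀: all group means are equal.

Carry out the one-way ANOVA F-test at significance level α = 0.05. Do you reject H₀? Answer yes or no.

reject H₀: yes

Group means [24.17, 34.29, 31.50, 24.67], grand mean 27.889
SSB = Σnᵢ(x̄ᵢ−x̄)² = 650.460; SSW = ΣΣ(x−x̄ᵢ)² = 649.095
MSB = 650.460/3 = 216.8201; MSW = 649.095/32 = 20.2842
F = MSB/MSW = 10.6891
df = (3, 32)
p-value (upper-tail) = 0.00005
At α=0.05: p < α → reject H₀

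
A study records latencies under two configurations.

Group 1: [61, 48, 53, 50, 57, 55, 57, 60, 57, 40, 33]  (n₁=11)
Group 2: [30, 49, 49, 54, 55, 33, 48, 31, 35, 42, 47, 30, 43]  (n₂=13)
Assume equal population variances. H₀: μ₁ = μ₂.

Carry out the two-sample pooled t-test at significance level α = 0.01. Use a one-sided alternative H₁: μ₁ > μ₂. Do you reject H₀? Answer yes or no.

reject H₀: yes

x̄₁=51.909, s₁=8.689, n₁=11
x̄₂=42.000, s₂=9.183, n₂=13
s_p² = [10·8.689² + 12·9.183²]/22 = 80.3140
SE = √(s_p²·(1/11+1/13)) = 3.6714
t = (51.909−42.000)/3.6714 = 2.6990
df = 22
p-value (one-sided, H₁ greater) = 0.00655
At α=0.01: p < α → reject H₀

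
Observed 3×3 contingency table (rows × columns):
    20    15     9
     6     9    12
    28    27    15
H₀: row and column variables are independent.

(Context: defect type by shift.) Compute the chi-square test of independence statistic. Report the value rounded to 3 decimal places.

test statistic = 7.376

Row totals [44, 27, 70], col totals [54, 51, 36], n=141
χ² = (20−16.85)²/16.85 + (15−15.91)²/15.91 + (9−11.23)²/11.23 + (6−10.34)²/10.34 + (9−9.77)²/9.77 + (12−6.89)²/6.89 + (28−26.81)²/26.81 + (27−25.32)²/25.32 + (15−17.87)²/17.87 = 7.3760
df = 4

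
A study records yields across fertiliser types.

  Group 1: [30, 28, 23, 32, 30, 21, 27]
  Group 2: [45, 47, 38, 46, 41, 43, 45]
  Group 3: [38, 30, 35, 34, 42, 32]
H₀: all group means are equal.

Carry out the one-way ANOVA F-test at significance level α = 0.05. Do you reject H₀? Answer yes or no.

reject H₀: yes

Group means [27.29, 43.57, 35.17], grand mean 35.350
SSB = Σnᵢ(x̄ᵢ−x̄)² = 928.574; SSW = ΣΣ(x−x̄ᵢ)² = 247.976
MSB = 928.574/2 = 464.2869; MSW = 247.976/17 = 14.5868
F = MSB/MSW = 31.8292
df = (2, 17)
p-value (upper-tail) = 0.00000
At α=0.05: p < α → reject H₀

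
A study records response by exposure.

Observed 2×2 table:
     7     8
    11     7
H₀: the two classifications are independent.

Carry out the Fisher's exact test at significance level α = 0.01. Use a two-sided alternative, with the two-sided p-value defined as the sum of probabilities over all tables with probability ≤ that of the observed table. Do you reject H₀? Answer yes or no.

Margins: r₁=15, r₂=18, c₁=18, c₂=15, n=33
p_obs = C(15,7)·C(18,11)/C(33,18); sum pmf over tables with pmf ≤ p_obs
p-value (two-sided) = 0.49388
At α=0.01: p ≥ α → fail to reject H₀

reject H₀: no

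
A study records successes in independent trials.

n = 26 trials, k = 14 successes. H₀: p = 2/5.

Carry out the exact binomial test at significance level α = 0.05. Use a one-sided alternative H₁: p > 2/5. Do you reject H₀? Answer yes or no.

Exact binomial: n=26, k=14, p₀=2/5=0.4000
P(X≥14) from Σ C(n,i)·p₀^i·(1−p₀)^(n−i)
p-value (one-sided, H₁ greater) = 0.10819
At α=0.05: p ≥ α → fail to reject H₀

reject H₀: no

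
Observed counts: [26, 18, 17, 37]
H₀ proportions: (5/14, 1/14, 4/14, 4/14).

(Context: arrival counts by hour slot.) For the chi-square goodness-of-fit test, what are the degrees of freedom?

degrees of freedom = 3

df = k − 1 = 4 − 1 = 3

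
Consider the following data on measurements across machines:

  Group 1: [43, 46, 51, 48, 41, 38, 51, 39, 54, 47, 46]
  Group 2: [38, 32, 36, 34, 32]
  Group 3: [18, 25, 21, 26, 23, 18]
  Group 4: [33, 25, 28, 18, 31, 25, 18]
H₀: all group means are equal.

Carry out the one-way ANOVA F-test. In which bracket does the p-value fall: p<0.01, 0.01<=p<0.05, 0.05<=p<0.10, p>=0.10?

Group means [45.82, 34.40, 21.83, 25.43], grand mean 33.966
SSB = Σnᵢ(x̄ᵢ−x̄)² = 2939.582; SSW = ΣΣ(x−x̄ᵢ)² = 557.384
MSB = 2939.582/3 = 979.8605; MSW = 557.384/25 = 22.2954
F = MSB/MSW = 43.9491
df = (3, 25)
p-value (upper-tail) = 0.00000
→ bracket: p<0.01

p-value bracket: p<0.01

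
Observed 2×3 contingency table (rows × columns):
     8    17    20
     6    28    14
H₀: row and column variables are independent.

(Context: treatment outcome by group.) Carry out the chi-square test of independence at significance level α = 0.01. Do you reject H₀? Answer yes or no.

Row totals [45, 48], col totals [14, 45, 34], n=93
χ² = (8−6.77)²/6.77 + (17−21.77)²/21.77 + (20−16.45)²/16.45 + (6−7.23)²/7.23 + (28−23.23)²/23.23 + (14−17.55)²/17.55 = 3.9408
df = 2
p-value (upper-tail) = 0.13940
At α=0.01: p ≥ α → fail to reject H₀

reject H₀: no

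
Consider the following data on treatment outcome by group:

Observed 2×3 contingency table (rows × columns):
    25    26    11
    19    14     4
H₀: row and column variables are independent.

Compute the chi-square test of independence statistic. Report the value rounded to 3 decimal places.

Row totals [62, 37], col totals [44, 40, 15], n=99
χ² = (25−27.56)²/27.56 + (26−25.05)²/25.05 + (11−9.39)²/9.39 + (19−16.44)²/16.44 + (14−14.95)²/14.95 + (4−5.61)²/5.61 = 1.4651
df = 2

test statistic = 1.465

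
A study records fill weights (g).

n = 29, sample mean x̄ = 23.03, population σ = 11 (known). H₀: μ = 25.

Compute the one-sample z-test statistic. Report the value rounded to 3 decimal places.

test statistic = -0.964

SE = σ/√n = 11/√29 = 2.0426
z = (x̄−μ₀)/SE = (23.03−25)/2.0426 = -0.9644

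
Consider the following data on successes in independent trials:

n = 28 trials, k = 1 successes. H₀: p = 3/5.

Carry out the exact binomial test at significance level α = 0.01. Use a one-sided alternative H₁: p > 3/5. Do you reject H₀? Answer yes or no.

reject H₀: no

Exact binomial: n=28, k=1, p₀=3/5=0.6000
P(X≥1) from Σ C(n,i)·p₀^i·(1−p₀)^(n−i)
p-value (one-sided, H₁ greater) = 1.00000
At α=0.01: p ≥ α → fail to reject H₀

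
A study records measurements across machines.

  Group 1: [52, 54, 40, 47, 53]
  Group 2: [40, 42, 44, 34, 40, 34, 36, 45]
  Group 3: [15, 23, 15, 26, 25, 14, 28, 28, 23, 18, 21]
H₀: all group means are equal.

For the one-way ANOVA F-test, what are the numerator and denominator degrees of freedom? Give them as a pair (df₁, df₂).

k = 3 groups, N = 24 total
df = (k−1, N−k) = (3−1, 24−3) = (2, 21)

degrees of freedom = [2, 21]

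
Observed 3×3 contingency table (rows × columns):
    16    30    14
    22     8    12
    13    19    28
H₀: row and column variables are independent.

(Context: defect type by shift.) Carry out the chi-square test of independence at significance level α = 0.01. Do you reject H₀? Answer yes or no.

Row totals [60, 42, 60], col totals [51, 57, 54], n=162
χ² = (16−18.89)²/18.89 + (30−21.11)²/21.11 + (14−20.00)²/20.00 + (22−13.22)²/13.22 + (8−14.78)²/14.78 + (12−14.00)²/14.00 + (13−18.89)²/18.89 + (19−21.11)²/21.11 + (28−20.00)²/20.00 = 20.4532
df = 4
p-value (upper-tail) = 0.00041
At α=0.01: p < α → reject H₀

reject H₀: yes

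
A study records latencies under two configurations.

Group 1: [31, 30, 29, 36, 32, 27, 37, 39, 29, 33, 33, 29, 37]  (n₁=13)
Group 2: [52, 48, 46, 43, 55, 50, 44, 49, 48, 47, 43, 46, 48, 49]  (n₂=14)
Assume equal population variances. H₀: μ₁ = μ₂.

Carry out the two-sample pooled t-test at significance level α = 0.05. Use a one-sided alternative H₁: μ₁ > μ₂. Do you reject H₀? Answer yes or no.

x̄₁=32.462, s₁=3.777, n₁=13
x̄₂=47.714, s₂=3.338, n₂=14
s_p² = [12·3.777² + 13·3.338²]/25 = 12.6435
SE = √(s_p²·(1/13+1/14)) = 1.3696
t = (32.462−47.714)/1.3696 = -11.1370
df = 25
p-value (one-sided, H₁ greater) = 1.00000
At α=0.05: p ≥ α → fail to reject H₀

reject H₀: no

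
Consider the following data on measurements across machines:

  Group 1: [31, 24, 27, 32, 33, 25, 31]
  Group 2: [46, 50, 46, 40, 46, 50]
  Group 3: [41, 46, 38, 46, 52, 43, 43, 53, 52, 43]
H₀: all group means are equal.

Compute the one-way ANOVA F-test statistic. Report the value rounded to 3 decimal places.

Group means [29.00, 46.33, 45.70], grand mean 40.783
SSB = Σnᵢ(x̄ᵢ−x̄)² = 1398.480; SSW = ΣΣ(x−x̄ᵢ)² = 381.433
MSB = 1398.480/2 = 699.2399; MSW = 381.433/20 = 19.0717
F = MSB/MSW = 36.6638
df = (2, 20)

test statistic = 36.664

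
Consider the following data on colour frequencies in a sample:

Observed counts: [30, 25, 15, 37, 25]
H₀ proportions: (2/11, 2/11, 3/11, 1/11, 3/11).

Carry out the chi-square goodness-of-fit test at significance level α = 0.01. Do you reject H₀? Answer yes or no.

n = 132; E_i = n·p_i = [24.00, 24.00, 36.00, 12.00, 36.00]
χ² = (30−24.00)²/24.00 + (25−24.00)²/24.00 + (15−36.00)²/36.00 + (37−12.00)²/12.00 + (25−36.00)²/36.00 = 69.2361
df = 4
p-value (upper-tail) = 0.00000
At α=0.01: p < α → reject H₀

reject H₀: yes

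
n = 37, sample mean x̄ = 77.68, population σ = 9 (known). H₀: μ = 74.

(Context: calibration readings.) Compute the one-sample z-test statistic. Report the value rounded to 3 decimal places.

SE = σ/√n = 9/√37 = 1.4796
z = (x̄−μ₀)/SE = (77.68−74)/1.4796 = 2.4872

test statistic = 2.487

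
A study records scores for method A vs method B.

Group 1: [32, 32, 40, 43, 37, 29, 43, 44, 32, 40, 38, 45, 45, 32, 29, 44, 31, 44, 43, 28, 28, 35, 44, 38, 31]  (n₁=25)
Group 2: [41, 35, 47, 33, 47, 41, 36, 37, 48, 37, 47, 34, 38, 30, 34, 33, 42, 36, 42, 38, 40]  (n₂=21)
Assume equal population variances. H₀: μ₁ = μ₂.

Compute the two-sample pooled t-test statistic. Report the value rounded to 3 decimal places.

test statistic = -1.041

x̄₁=37.080, s₁=6.184, n₁=25
x̄₂=38.857, s₂=5.228, n₂=21
s_p² = [24·6.184² + 20·5.228²]/44 = 33.2821
SE = √(s_p²·(1/25+1/21)) = 1.7077
t = (37.080−38.857)/1.7077 = -1.0407
df = 44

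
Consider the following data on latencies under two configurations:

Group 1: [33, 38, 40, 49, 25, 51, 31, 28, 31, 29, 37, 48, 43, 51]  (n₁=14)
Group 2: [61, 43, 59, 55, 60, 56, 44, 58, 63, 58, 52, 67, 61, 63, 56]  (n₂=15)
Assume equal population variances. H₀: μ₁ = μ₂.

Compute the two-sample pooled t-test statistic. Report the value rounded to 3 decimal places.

test statistic = -6.462

x̄₁=38.143, s₁=9.037, n₁=14
x̄₂=57.067, s₂=6.628, n₂=15
s_p² = [13·9.037² + 14·6.628²]/27 = 62.0981
SE = √(s_p²·(1/14+1/15)) = 2.9284
t = (38.143−57.067)/2.9284 = -6.4622
df = 27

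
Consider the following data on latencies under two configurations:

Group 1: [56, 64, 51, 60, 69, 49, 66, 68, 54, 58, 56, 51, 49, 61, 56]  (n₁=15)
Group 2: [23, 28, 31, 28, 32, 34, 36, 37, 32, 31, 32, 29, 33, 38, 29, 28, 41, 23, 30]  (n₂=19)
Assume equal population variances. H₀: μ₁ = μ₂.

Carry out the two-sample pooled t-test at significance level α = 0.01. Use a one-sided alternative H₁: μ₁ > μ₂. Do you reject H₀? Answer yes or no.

x̄₁=57.867, s₁=6.664, n₁=15
x̄₂=31.316, s₂=4.643, n₂=19
s_p² = [14·6.664² + 18·4.643²]/32 = 31.5575
SE = √(s_p²·(1/15+1/19)) = 1.9403
t = (57.867−31.316)/1.9403 = 13.6839
df = 32
p-value (one-sided, H₁ greater) = 0.00000
At α=0.01: p < α → reject H₀

reject H₀: yes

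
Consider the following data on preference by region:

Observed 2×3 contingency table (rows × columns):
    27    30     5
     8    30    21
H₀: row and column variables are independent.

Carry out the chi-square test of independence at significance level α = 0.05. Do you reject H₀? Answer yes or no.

reject H₀: yes

Row totals [62, 59], col totals [35, 60, 26], n=121
χ² = (27−17.93)²/17.93 + (30−30.74)²/30.74 + (5−13.32)²/13.32 + (8−17.07)²/17.07 + (30−29.26)²/29.26 + (21−12.68)²/12.68 = 20.0984
df = 2
p-value (upper-tail) = 0.00004
At α=0.05: p < α → reject H₀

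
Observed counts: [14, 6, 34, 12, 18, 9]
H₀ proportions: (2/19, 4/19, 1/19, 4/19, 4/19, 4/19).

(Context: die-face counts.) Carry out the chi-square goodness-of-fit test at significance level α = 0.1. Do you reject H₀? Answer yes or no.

n = 93; E_i = n·p_i = [9.79, 19.58, 4.89, 19.58, 19.58, 19.58]
χ² = (14−9.79)²/9.79 + (6−19.58)²/19.58 + (34−4.89)²/4.89 + (12−19.58)²/19.58 + (18−19.58)²/19.58 + (9−19.58)²/19.58 = 193.0726
df = 5
p-value (upper-tail) = 0.00000
At α=0.1: p < α → reject H₀

reject H₀: yes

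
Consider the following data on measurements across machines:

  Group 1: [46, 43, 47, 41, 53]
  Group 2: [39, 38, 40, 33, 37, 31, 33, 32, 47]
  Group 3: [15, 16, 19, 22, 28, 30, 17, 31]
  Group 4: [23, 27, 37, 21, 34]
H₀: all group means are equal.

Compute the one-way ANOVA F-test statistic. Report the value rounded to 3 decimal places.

Group means [46.00, 36.67, 22.25, 28.40], grand mean 32.593
SSB = Σnᵢ(x̄ᵢ−x̄)² = 1991.819; SSW = ΣΣ(x−x̄ᵢ)² = 780.700
MSB = 1991.819/3 = 663.9395; MSW = 780.700/23 = 33.9435
F = MSB/MSW = 19.5601
df = (3, 23)

test statistic = 19.560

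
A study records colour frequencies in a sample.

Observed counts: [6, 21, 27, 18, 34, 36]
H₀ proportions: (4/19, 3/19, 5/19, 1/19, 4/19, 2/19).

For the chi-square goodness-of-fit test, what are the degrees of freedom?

degrees of freedom = 5

df = k − 1 = 6 − 1 = 5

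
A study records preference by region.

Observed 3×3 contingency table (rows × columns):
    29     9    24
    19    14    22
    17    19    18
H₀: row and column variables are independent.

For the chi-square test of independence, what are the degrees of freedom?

degrees of freedom = 4

df = (r−1)(c−1) = (3−1)·(3−1) = 4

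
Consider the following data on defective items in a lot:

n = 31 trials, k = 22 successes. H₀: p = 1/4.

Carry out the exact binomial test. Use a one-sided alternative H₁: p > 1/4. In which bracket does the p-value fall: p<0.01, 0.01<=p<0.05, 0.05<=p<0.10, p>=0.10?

Exact binomial: n=31, k=22, p₀=1/4=0.2500
P(X≥22) from Σ C(n,i)·p₀^i·(1−p₀)^(n−i)
p-value (one-sided, H₁ greater) = 0.00000
→ bracket: p<0.01

p-value bracket: p<0.01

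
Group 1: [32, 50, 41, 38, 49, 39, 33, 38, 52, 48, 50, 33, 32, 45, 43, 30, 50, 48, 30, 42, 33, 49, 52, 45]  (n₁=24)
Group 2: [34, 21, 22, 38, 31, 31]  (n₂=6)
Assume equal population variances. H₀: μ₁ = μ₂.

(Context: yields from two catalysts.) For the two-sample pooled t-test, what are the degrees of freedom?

df = n₁ + n₂ − 2 = 24 + 6 − 2 = 28

degrees of freedom = 28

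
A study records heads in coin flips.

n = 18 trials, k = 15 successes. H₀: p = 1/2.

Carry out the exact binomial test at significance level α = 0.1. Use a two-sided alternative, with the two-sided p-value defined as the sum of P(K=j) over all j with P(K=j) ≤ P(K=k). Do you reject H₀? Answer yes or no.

reject H₀: yes

Exact binomial: n=18, k=15, p₀=1/2=0.5000
P(X=j) = C(n,j)·p₀^j·(1−p₀)^(n−j); p = Σ P(X=j) over j with P(X=j) ≤ P(X=15)
p-value (two-sided) = 0.00754
At α=0.1: p < α → reject H₀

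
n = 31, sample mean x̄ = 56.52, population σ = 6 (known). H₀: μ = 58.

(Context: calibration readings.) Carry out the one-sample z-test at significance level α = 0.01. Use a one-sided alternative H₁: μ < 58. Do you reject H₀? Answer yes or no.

reject H₀: no

SE = σ/√n = 6/√31 = 1.0776
z = (x̄−μ₀)/SE = (56.52−58)/1.0776 = -1.3734
p-value (one-sided, H₁ less) = 0.08482
At α=0.01: p ≥ α → fail to reject H₀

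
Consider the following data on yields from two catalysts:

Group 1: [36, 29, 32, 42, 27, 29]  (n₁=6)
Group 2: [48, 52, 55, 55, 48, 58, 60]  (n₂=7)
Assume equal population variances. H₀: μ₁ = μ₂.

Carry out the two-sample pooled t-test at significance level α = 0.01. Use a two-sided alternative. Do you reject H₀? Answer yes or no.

x̄₁=32.500, s₁=5.612, n₁=6
x̄₂=53.714, s₂=4.645, n₂=7
s_p² = [5·5.612² + 6·4.645²]/11 = 26.0844
SE = √(s_p²·(1/6+1/7)) = 2.8414
t = (32.500−53.714)/2.8414 = -7.4660
df = 11
p-value (two-sided) = 0.00001
At α=0.01: p < α → reject H₀

reject H₀: yes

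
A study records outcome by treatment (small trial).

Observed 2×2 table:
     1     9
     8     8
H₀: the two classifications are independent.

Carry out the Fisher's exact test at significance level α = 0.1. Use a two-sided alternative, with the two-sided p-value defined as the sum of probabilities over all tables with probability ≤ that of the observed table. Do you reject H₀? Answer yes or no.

reject H₀: yes

Margins: r₁=10, r₂=16, c₁=9, c₂=17, n=26
p_obs = C(10,1)·C(16,8)/C(26,9); sum pmf over tables with pmf ≤ p_obs
p-value (two-sided) = 0.08733
At α=0.1: p < α → reject H₀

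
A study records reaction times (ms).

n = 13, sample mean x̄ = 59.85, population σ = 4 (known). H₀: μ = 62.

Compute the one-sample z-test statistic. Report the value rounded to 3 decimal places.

test statistic = -1.938

SE = σ/√n = 4/√13 = 1.1094
z = (x̄−μ₀)/SE = (59.85−62)/1.1094 = -1.9380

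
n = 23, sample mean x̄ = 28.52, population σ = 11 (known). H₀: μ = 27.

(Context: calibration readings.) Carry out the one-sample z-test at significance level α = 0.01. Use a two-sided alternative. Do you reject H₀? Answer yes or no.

reject H₀: no

SE = σ/√n = 11/√23 = 2.2937
z = (x̄−μ₀)/SE = (28.52−27)/2.2937 = 0.6627
p-value (two-sided) = 0.50752
At α=0.01: p ≥ α → fail to reject H₀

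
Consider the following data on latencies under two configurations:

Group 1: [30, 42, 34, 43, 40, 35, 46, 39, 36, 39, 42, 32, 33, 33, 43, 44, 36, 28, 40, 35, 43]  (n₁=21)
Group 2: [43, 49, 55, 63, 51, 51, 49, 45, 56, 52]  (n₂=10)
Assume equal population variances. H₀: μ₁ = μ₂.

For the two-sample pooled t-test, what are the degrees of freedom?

df = n₁ + n₂ − 2 = 21 + 10 − 2 = 29

degrees of freedom = 29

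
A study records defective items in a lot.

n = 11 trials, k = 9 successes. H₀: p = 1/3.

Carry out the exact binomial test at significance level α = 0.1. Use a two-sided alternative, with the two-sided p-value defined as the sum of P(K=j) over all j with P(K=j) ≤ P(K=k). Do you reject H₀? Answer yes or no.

Exact binomial: n=11, k=9, p₀=1/3=0.3333
P(X=j) = C(n,j)·p₀^j·(1−p₀)^(n−j); p = Σ P(X=j) over j with P(X=j) ≤ P(X=9)
p-value (two-sided) = 0.00137
At α=0.1: p < α → reject H₀

reject H₀: yes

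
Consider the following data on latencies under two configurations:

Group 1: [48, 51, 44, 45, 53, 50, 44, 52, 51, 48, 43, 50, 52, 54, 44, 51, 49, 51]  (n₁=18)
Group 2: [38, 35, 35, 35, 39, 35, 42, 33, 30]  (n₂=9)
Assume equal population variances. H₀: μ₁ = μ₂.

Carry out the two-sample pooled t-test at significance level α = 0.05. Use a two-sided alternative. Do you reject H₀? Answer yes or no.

x̄₁=48.889, s₁=3.479, n₁=18
x̄₂=35.778, s₂=3.492, n₂=9
s_p² = [17·3.479² + 8·3.492²]/25 = 12.1333
SE = √(s_p²·(1/18+1/9)) = 1.4220
t = (48.889−35.778)/1.4220 = 9.2199
df = 25
p-value (two-sided) = 0.00000
At α=0.05: p < α → reject H₀

reject H₀: yes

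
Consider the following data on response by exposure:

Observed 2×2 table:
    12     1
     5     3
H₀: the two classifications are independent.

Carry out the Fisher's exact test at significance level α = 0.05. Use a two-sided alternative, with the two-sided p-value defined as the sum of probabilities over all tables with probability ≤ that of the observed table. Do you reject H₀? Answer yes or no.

reject H₀: no

Margins: r₁=13, r₂=8, c₁=17, c₂=4, n=21
p_obs = C(13,12)·C(8,5)/C(21,17); sum pmf over tables with pmf ≤ p_obs
p-value (two-sided) = 0.25280
At α=0.05: p ≥ α → fail to reject H₀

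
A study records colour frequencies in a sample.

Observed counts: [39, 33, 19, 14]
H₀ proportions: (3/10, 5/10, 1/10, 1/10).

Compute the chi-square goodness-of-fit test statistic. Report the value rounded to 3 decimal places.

test statistic = 17.076

n = 105; E_i = n·p_i = [31.50, 52.50, 10.50, 10.50]
χ² = (39−31.50)²/31.50 + (33−52.50)²/52.50 + (19−10.50)²/10.50 + (14−10.50)²/10.50 = 17.0762
df = 3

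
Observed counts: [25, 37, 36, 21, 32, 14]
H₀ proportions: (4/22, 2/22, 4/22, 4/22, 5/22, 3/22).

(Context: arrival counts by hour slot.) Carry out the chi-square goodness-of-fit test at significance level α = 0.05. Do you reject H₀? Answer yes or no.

reject H₀: yes

n = 165; E_i = n·p_i = [30.00, 15.00, 30.00, 30.00, 37.50, 22.50]
χ² = (25−30.00)²/30.00 + (37−15.00)²/15.00 + (36−30.00)²/30.00 + (21−30.00)²/30.00 + (32−37.50)²/37.50 + (14−22.50)²/22.50 = 41.0178
df = 5
p-value (upper-tail) = 0.00000
At α=0.05: p < α → reject H₀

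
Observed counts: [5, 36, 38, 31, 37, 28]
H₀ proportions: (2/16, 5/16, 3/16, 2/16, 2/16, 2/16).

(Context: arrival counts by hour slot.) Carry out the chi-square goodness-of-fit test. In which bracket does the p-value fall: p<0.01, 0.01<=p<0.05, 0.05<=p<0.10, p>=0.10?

n = 175; E_i = n·p_i = [21.88, 54.69, 32.81, 21.88, 21.88, 21.88]
χ² = (5−21.88)²/21.88 + (36−54.69)²/54.69 + (38−32.81)²/32.81 + (31−21.88)²/21.88 + (37−21.88)²/21.88 + (28−21.88)²/21.88 = 36.2030
df = 5
p-value (upper-tail) = 0.00000
→ bracket: p<0.01

p-value bracket: p<0.01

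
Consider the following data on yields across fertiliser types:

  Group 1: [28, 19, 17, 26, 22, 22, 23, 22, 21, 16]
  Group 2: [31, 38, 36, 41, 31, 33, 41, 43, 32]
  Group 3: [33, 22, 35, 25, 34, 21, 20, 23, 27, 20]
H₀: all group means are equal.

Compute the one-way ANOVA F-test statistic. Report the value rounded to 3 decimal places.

test statistic = 22.186

Group means [21.60, 36.22, 26.00], grand mean 27.655
SSB = Σnᵢ(x̄ᵢ−x̄)² = 1054.596; SSW = ΣΣ(x−x̄ᵢ)² = 617.956
MSB = 1054.596/2 = 527.2981; MSW = 617.956/26 = 23.7675
F = MSB/MSW = 22.1857
df = (2, 26)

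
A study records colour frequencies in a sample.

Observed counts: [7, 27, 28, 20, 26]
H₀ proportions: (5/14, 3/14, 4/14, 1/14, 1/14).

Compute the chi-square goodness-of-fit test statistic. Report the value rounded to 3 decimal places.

n = 108; E_i = n·p_i = [38.57, 23.14, 30.86, 7.71, 7.71]
χ² = (7−38.57)²/38.57 + (27−23.14)²/23.14 + (28−30.86)²/30.86 + (20−7.71)²/7.71 + (26−7.71)²/7.71 = 89.6593
df = 4

test statistic = 89.659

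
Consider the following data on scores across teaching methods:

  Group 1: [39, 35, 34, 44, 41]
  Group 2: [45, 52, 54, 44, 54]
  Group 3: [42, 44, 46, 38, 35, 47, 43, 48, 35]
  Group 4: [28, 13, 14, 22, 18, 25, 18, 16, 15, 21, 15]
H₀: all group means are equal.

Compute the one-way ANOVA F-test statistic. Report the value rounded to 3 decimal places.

Group means [38.60, 49.80, 42.00, 18.64], grand mean 34.167
SSB = Σnᵢ(x̄ᵢ−x̄)² = 4525.621; SSW = ΣΣ(x−x̄ᵢ)² = 594.545
MSB = 4525.621/3 = 1508.5404; MSW = 594.545/26 = 22.8671
F = MSB/MSW = 65.9698
df = (3, 26)

test statistic = 65.970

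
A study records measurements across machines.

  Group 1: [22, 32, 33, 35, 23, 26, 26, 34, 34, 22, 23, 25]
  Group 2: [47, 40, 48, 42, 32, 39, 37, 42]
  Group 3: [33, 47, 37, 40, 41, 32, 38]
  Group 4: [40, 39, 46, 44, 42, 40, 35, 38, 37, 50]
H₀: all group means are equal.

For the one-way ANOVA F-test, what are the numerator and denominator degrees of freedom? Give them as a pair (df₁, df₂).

k = 4 groups, N = 37 total
df = (k−1, N−k) = (4−1, 37−4) = (3, 33)

degrees of freedom = [3, 33]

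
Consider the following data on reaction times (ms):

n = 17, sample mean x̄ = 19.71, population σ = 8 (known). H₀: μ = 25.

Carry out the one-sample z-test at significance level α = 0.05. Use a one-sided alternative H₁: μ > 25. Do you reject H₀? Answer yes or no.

reject H₀: no

SE = σ/√n = 8/√17 = 1.9403
z = (x̄−μ₀)/SE = (19.71−25)/1.9403 = -2.7264
p-value (one-sided, H₁ greater) = 0.99680
At α=0.05: p ≥ α → fail to reject H₀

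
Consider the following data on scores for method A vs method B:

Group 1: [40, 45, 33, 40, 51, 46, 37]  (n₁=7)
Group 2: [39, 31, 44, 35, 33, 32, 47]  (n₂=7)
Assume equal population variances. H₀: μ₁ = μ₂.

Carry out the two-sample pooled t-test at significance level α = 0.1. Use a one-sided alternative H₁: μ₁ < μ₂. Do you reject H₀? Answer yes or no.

reject H₀: no

x̄₁=41.714, s₁=6.047, n₁=7
x̄₂=37.286, s₂=6.237, n₂=7
s_p² = [6·6.047² + 6·6.237²]/12 = 37.7381
SE = √(s_p²·(1/7+1/7)) = 3.2836
t = (41.714−37.286)/3.2836 = 1.3487
df = 12
p-value (one-sided, H₁ less) = 0.89883
At α=0.1: p ≥ α → fail to reject H₀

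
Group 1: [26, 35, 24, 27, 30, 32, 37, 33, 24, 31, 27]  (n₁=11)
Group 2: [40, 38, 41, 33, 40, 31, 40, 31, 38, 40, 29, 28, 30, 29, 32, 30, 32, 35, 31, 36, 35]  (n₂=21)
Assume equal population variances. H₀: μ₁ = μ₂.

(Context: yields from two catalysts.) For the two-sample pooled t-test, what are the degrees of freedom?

df = n₁ + n₂ − 2 = 11 + 21 − 2 = 30

degrees of freedom = 30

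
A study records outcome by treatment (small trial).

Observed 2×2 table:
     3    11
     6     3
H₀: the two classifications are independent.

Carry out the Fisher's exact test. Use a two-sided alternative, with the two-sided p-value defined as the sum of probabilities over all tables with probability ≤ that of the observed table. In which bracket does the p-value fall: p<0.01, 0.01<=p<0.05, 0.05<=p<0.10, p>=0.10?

Margins: r₁=14, r₂=9, c₁=9, c₂=14, n=23
p_obs = C(14,3)·C(9,6)/C(23,9); sum pmf over tables with pmf ≤ p_obs
p-value (two-sided) = 0.07710
→ bracket: 0.05<=p<0.10

p-value bracket: 0.05<=p<0.10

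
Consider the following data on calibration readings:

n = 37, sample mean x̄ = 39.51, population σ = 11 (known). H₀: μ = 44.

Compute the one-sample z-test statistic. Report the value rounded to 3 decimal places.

test statistic = -2.483

SE = σ/√n = 11/√37 = 1.8084
z = (x̄−μ₀)/SE = (39.51−44)/1.8084 = -2.4829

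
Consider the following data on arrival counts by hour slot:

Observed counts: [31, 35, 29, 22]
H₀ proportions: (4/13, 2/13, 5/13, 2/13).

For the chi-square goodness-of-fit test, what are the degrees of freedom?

degrees of freedom = 3

df = k − 1 = 4 − 1 = 3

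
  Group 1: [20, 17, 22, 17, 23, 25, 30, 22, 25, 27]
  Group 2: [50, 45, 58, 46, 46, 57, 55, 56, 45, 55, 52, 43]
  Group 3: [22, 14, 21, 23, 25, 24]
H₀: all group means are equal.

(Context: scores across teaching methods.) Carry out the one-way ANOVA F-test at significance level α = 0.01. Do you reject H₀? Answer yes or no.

Group means [22.80, 50.67, 21.50], grand mean 34.464
SSB = Σnᵢ(x̄ᵢ−x̄)² = 5519.198; SSW = ΣΣ(x−x̄ᵢ)² = 561.767
MSB = 5519.198/2 = 2759.5988; MSW = 561.767/25 = 22.4707
F = MSB/MSW = 122.8089
df = (2, 25)
p-value (upper-tail) = 0.00000
At α=0.01: p < α → reject H₀

reject H₀: yes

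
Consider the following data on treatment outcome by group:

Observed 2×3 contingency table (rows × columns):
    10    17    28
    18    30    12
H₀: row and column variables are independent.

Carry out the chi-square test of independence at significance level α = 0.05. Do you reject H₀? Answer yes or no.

Row totals [55, 60], col totals [28, 47, 40], n=115
χ² = (10−13.39)²/13.39 + (17−22.48)²/22.48 + (28−19.13)²/19.13 + (18−14.61)²/14.61 + (30−24.52)²/24.52 + (12−20.87)²/20.87 = 12.0869
df = 2
p-value (upper-tail) = 0.00237
At α=0.05: p < α → reject H₀

reject H₀: yes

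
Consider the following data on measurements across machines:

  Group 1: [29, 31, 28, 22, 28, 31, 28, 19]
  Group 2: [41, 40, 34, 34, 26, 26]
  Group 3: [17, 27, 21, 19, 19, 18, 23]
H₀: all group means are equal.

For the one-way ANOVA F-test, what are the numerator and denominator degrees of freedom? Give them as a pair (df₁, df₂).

degrees of freedom = [2, 18]

k = 3 groups, N = 21 total
df = (k−1, N−k) = (3−1, 21−3) = (2, 18)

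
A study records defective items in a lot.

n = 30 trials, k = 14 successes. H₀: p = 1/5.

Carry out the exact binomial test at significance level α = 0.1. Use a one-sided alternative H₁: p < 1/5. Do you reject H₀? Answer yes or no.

reject H₀: no

Exact binomial: n=30, k=14, p₀=1/5=0.2000
P(X≤14) from Σ C(n,i)·p₀^i·(1−p₀)^(n−i)
p-value (one-sided, H₁ less) = 0.99977
At α=0.1: p ≥ α → fail to reject H₀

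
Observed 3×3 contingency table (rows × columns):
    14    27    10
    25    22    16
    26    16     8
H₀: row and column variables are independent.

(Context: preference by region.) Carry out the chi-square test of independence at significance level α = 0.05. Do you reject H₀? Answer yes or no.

reject H₀: no

Row totals [51, 63, 50], col totals [65, 65, 34], n=164
χ² = (14−20.21)²/20.21 + (27−20.21)²/20.21 + (10−10.57)²/10.57 + (25−24.97)²/24.97 + (22−24.97)²/24.97 + (16−13.06)²/13.06 + (26−19.82)²/19.82 + (16−19.82)²/19.82 + (8−10.37)²/10.37 = 8.4384
df = 4
p-value (upper-tail) = 0.07678
At α=0.05: p ≥ α → fail to reject H₀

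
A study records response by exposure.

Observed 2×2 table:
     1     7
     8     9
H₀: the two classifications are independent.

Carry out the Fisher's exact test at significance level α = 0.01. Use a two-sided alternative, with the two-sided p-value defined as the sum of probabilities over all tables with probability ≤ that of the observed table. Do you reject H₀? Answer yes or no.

Margins: r₁=8, r₂=17, c₁=9, c₂=16, n=25
p_obs = C(8,1)·C(17,8)/C(25,9); sum pmf over tables with pmf ≤ p_obs
p-value (two-sided) = 0.18219
At α=0.01: p ≥ α → fail to reject H₀

reject H₀: no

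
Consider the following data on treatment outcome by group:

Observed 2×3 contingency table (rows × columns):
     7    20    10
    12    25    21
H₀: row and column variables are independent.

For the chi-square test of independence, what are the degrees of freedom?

degrees of freedom = 2

df = (r−1)(c−1) = (2−1)·(3−1) = 2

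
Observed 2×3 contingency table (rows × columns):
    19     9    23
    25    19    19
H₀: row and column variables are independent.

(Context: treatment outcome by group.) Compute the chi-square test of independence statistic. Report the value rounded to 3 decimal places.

test statistic = 3.547

Row totals [51, 63], col totals [44, 28, 42], n=114
χ² = (19−19.68)²/19.68 + (9−12.53)²/12.53 + (23−18.79)²/18.79 + (25−24.32)²/24.32 + (19−15.47)²/15.47 + (19−23.21)²/23.21 = 3.5467
df = 2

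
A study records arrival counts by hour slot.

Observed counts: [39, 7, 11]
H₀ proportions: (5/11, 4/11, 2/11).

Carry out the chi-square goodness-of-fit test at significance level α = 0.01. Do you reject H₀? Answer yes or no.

reject H₀: yes

n = 57; E_i = n·p_i = [25.91, 20.73, 10.36]
χ² = (39−25.91)²/25.91 + (7−20.73)²/20.73 + (11−10.36)²/10.36 = 15.7447
df = 2
p-value (upper-tail) = 0.00038
At α=0.01: p < α → reject H₀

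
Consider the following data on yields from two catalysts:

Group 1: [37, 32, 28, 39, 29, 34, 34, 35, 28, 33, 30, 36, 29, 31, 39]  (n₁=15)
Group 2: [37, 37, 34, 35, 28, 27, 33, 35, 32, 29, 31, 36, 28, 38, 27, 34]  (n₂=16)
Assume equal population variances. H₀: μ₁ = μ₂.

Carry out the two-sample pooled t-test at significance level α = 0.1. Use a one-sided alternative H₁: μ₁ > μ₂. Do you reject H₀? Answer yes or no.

x̄₁=32.933, s₁=3.770, n₁=15
x̄₂=32.562, s₂=3.794, n₂=16
s_p² = [14·3.770² + 15·3.794²]/29 = 14.3059
SE = √(s_p²·(1/15+1/16)) = 1.3594
t = (32.933−32.562)/1.3594 = 0.2728
df = 29
p-value (one-sided, H₁ greater) = 0.39347
At α=0.1: p ≥ α → fail to reject H₀

reject H₀: no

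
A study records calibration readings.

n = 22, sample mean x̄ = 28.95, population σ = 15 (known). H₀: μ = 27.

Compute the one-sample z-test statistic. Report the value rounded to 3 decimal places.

SE = σ/√n = 15/√22 = 3.1980
z = (x̄−μ₀)/SE = (28.95−27)/3.1980 = 0.6098

test statistic = 0.610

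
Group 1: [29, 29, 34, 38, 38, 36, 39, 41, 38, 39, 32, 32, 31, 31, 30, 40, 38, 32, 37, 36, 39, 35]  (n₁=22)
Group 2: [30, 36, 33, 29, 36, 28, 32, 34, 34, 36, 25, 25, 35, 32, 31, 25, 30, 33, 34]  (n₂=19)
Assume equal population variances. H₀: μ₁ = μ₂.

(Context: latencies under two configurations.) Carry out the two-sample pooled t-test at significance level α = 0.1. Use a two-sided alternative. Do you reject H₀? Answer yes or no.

x̄₁=35.182, s₁=3.825, n₁=22
x̄₂=31.474, s₂=3.702, n₂=19
s_p² = [21·3.825² + 18·3.702²]/39 = 14.2054
SE = √(s_p²·(1/22+1/19)) = 1.1804
t = (35.182−31.474)/1.1804 = 3.1414
df = 39
p-value (two-sided) = 0.00320
At α=0.1: p < α → reject H₀

reject H₀: yes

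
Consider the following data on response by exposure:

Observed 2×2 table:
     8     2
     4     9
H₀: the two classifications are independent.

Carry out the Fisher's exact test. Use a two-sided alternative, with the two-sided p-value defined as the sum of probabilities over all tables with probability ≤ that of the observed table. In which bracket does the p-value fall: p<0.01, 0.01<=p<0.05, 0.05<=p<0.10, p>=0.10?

Margins: r₁=10, r₂=13, c₁=12, c₂=11, n=23
p_obs = C(10,8)·C(13,4)/C(23,12); sum pmf over tables with pmf ≤ p_obs
p-value (two-sided) = 0.03607
→ bracket: 0.01<=p<0.05

p-value bracket: 0.01<=p<0.05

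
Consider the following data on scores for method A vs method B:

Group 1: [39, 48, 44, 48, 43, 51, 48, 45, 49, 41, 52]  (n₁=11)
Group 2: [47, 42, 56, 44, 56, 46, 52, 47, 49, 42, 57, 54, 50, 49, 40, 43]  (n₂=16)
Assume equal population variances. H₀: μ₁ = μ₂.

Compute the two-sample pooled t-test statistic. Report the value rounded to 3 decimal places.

x̄₁=46.182, s₁=4.119, n₁=11
x̄₂=48.375, s₂=5.464, n₂=16
s_p² = [10·4.119² + 15·5.464²]/25 = 24.6955
SE = √(s_p²·(1/11+1/16)) = 1.9464
t = (46.182−48.375)/1.9464 = -1.1268
df = 25

test statistic = -1.127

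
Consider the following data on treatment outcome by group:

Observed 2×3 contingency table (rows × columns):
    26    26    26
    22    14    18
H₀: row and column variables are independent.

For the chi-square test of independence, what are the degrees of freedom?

degrees of freedom = 2

df = (r−1)(c−1) = (2−1)·(3−1) = 2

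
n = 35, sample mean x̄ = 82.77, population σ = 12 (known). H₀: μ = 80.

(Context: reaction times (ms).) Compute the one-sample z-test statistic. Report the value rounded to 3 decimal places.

test statistic = 1.366

SE = σ/√n = 12/√35 = 2.0284
z = (x̄−μ₀)/SE = (82.77−80)/2.0284 = 1.3656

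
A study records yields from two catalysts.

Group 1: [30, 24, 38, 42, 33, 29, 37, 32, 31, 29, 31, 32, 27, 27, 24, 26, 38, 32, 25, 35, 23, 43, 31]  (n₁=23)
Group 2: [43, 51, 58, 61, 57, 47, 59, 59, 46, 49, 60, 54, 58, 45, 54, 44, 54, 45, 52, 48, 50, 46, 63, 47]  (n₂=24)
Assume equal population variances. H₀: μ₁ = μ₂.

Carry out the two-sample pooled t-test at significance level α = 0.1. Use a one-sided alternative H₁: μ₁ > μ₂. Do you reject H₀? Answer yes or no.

x̄₁=31.261, s₁=5.578, n₁=23
x̄₂=52.083, s₂=6.143, n₂=24
s_p² = [22·5.578² + 23·6.143²]/45 = 34.4948
SE = √(s_p²·(1/23+1/24)) = 1.7138
t = (31.261−52.083)/1.7138 = -12.1500
df = 45
p-value (one-sided, H₁ greater) = 1.00000
At α=0.1: p ≥ α → fail to reject H₀

reject H₀: no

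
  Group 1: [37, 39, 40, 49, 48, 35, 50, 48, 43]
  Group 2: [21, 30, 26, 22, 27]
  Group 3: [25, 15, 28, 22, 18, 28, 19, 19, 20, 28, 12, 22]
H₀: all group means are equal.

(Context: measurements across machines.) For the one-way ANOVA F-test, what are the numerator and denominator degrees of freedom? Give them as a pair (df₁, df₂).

degrees of freedom = [2, 23]

k = 3 groups, N = 26 total
df = (k−1, N−k) = (3−1, 26−3) = (2, 23)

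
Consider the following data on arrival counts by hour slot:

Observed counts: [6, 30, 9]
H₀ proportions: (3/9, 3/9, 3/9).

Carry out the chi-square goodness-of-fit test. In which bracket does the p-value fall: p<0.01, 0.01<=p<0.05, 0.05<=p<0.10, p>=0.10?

p-value bracket: p<0.01

n = 45; E_i = n·p_i = [15.00, 15.00, 15.00]
χ² = (6−15.00)²/15.00 + (30−15.00)²/15.00 + (9−15.00)²/15.00 = 22.8000
df = 2
p-value (upper-tail) = 0.00001
→ bracket: p<0.01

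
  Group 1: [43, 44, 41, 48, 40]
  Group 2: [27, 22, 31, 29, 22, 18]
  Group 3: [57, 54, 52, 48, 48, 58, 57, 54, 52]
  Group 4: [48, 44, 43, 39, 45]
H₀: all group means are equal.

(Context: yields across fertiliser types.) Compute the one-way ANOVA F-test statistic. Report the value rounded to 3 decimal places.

test statistic = 65.445

Group means [43.20, 24.83, 53.33, 43.80], grand mean 42.560
SSB = Σnᵢ(x̄ᵢ−x̄)² = 2939.727; SSW = ΣΣ(x−x̄ᵢ)² = 314.433
MSB = 2939.727/3 = 979.9089; MSW = 314.433/21 = 14.9730
F = MSB/MSW = 65.4450
df = (3, 21)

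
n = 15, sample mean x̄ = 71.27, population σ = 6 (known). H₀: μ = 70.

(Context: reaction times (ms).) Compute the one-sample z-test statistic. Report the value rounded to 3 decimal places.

test statistic = 0.820

SE = σ/√n = 6/√15 = 1.5492
z = (x̄−μ₀)/SE = (71.27−70)/1.5492 = 0.8198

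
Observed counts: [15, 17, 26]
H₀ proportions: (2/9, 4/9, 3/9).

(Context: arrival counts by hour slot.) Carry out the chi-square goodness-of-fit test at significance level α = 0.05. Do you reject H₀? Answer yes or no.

n = 58; E_i = n·p_i = [12.89, 25.78, 19.33]
χ² = (15−12.89)²/12.89 + (17−25.78)²/25.78 + (26−19.33)²/19.33 = 5.6336
df = 2
p-value (upper-tail) = 0.05980
At α=0.05: p ≥ α → fail to reject H₀

reject H₀: no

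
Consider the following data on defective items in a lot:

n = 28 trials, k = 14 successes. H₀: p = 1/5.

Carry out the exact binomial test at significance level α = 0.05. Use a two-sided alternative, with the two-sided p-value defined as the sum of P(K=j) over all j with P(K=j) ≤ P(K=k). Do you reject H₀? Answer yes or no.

Exact binomial: n=28, k=14, p₀=1/5=0.2000
P(X=j) = C(n,j)·p₀^j·(1−p₀)^(n−j); p = Σ P(X=j) over j with P(X=j) ≤ P(X=14)
p-value (two-sided) = 0.00037
At α=0.05: p < α → reject H₀

reject H₀: yes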